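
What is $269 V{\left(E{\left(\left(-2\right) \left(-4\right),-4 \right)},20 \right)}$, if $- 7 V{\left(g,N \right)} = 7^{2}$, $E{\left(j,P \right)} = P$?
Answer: $-1883$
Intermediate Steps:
$V{\left(g,N \right)} = -7$ ($V{\left(g,N \right)} = - \frac{7^{2}}{7} = \left(- \frac{1}{7}\right) 49 = -7$)
$269 V{\left(E{\left(\left(-2\right) \left(-4\right),-4 \right)},20 \right)} = 269 \left(-7\right) = -1883$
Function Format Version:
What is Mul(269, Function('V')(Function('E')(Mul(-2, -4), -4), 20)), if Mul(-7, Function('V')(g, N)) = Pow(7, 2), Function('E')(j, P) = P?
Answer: -1883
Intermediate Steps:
Function('V')(g, N) = -7 (Function('V')(g, N) = Mul(Rational(-1, 7), Pow(7, 2)) = Mul(Rational(-1, 7), 49) = -7)
Mul(269, Function('V')(Function('E')(Mul(-2, -4), -4), 20)) = Mul(269, -7) = -1883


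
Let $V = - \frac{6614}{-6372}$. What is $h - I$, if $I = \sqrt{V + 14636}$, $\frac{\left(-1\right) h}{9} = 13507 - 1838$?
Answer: $-105021 - \frac{\sqrt{16508295462}}{1062} \approx -1.0514 \cdot 10^{5}$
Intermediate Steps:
$V = \frac{3307}{3186}$ ($V = \left(-6614\right) \left(- \frac{1}{6372}\right) = \frac{3307}{3186} \approx 1.038$)
$h = -105021$ ($h = - 9 \left(13507 - 1838\right) = \left(-9\right) 11669 = -105021$)
$I = \frac{\sqrt{16508295462}}{1062}$ ($I = \sqrt{\frac{3307}{3186} + 14636} = \sqrt{\frac{46633603}{3186}} = \frac{\sqrt{16508295462}}{1062} \approx 120.98$)
$h - I = -105021 - \frac{\sqrt{16508295462}}{1062}$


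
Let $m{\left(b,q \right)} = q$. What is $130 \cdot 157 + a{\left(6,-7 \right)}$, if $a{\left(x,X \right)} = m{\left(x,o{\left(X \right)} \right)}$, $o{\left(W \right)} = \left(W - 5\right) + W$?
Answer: $20391$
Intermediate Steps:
$o{\left(W \right)} = -5 + 2 W$ ($o{\left(W \right)} = \left(-5 + W\right) + W = -5 + 2 W$)
$a{\left(x,X \right)} = -5 + 2 X$
$130 \cdot 157 + a{\left(6,-7 \right)} = 130 \cdot 157 + \left(-5 + 2 \left(-7\right)\right) = 20410 - 19 = 20391$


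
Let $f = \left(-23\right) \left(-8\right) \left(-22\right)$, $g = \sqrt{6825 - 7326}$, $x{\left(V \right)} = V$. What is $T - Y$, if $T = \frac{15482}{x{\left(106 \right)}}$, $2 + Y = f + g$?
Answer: $\frac{222391}{53} - i \sqrt{501} \approx 4196.1 - 22.383 i$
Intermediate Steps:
$g = i \sqrt{501}$ ($g = \sqrt{-501} = i \sqrt{501} \approx 22.383 i$)
$f = -4048$ ($f = 184 \left(-22\right) = -4048$)
$Y = -4050 + i \sqrt{501}$ ($Y = -2 - \left(4048 - i \sqrt{501}\right) = -4050 + i \sqrt{501} \approx -4050.0 + 22.383 i$)
$T = \frac{7741}{53}$ ($T = \frac{15482}{106} = 15482 \cdot \frac{1}{106} = \frac{7741}{53} \approx 146.06$)
$T - Y = \frac{7741}{53} - \left(-4050 + i \sqrt{501}\right) = \frac{7741}{53} + \left(4050 - i \sqrt{501}\right) = \frac{222391}{53} - i \sqrt{501}$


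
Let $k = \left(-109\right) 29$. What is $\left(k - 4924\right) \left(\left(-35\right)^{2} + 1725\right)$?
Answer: $-23850750$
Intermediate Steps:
$k = -3161$
$\left(k - 4924\right) \left(\left(-35\right)^{2} + 1725\right) = \left(-3161 - 4924\right) \left(\left(-35\right)^{2} + 1725\right) = - 8085 \left(1225 + 1725\right) = \left(-8085\right) 2950 = -23850750$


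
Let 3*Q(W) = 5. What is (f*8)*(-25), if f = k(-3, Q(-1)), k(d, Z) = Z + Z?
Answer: -2000/3 ≈ -666.67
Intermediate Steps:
Q(W) = 5/3 (Q(W) = (⅓)*5 = 5/3)
k(d, Z) = 2*Z
f = 10/3 (f = 2*(5/3) = 10/3 ≈ 3.3333)
(f*8)*(-25) = ((10/3)*8)*(-25) = (80/3)*(-25) = -2000/3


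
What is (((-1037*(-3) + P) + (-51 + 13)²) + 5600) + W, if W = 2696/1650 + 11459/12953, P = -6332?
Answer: 40880352494/10686225 ≈ 3825.5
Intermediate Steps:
W = 26914319/10686225 (W = 2696*(1/1650) + 11459*(1/12953) = 1348/825 + 11459/12953 = 26914319/10686225 ≈ 2.5186)
(((-1037*(-3) + P) + (-51 + 13)²) + 5600) + W = (((-1037*(-3) - 6332) + (-51 + 13)²) + 5600) + 26914319/10686225 = (((3111 - 6332) + (-38)²) + 5600) + 26914319/10686225 = ((-3221 + 1444) + 5600) + 26914319/10686225 = (-1777 + 5600) + 26914319/10686225 = 3823 + 26914319/10686225 = 40880352494/10686225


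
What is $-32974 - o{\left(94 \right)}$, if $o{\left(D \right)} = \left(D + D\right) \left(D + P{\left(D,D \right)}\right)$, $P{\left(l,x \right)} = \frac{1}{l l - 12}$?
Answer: $- \frac{111725123}{2206} \approx -50646.0$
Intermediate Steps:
$P{\left(l,x \right)} = \frac{1}{-12 + l^{2}}$ ($P{\left(l,x \right)} = \frac{1}{l^{2} - 12} = \frac{1}{-12 + l^{2}}$)
$o{\left(D \right)} = 2 D \left(D + \frac{1}{-12 + D^{2}}\right)$ ($o{\left(D \right)} = \left(D + D\right) \left(D + \frac{1}{-12 + D^{2}}\right) = 2 D \left(D + \frac{1}{-12 + D^{2}}\right)$)
$-32974 - o{\left(94 \right)} = -32974 - 2 \cdot 94 \frac{1}{-12 + 94^{2}} \left(1 + 94 \left(-12 + 94^{2}\right)\right) = -32974 - 2 \cdot 94 \frac{1}{-12 + 8836} \left(1 + 94 \left(-12 + 8836\right)\right) = -32974 - 2 \cdot 94 \cdot \frac{1}{8824} \left(1 + 94 \cdot 8824\right) = -32974 - 2 \cdot 94 \cdot \frac{1}{8824} \left(1 + 829456\right) = -32974 - 2 \cdot 94 \cdot \frac{1}{8824} \cdot 829457 = -32974 - \frac{38984479}{2206} = - \frac{111725123}{2206}$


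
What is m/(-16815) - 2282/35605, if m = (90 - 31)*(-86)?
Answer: 482332/2029485 ≈ 0.23766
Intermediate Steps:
m = -5074 (m = 59*(-86) = -5074)
m/(-16815) - 2282/35605 = -5074/(-16815) - 2282/35605 = -5074*(-1/16815) - 2282*1/35605 = 86/285 - 2282/35605 = 482332/2029485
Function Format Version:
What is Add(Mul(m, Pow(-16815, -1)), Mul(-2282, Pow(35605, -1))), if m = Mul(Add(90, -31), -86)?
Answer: Rational(482332, 2029485) ≈ 0.23766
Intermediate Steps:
m = -5074 (m = Mul(59, -86) = -5074)
Add(Mul(m, Pow(-16815, -1)), Mul(-2282, Pow(35605, -1))) = Add(Mul(-5074, Pow(-16815, -1)), Mul(-2282, Pow(35605, -1))) = Add(Mul(-5074, Rational(-1, 16815)), Mul(-2282, Rational(1, 35605))) = Add(Rational(86, 285), Rational(-2282, 35605)) = Rational(482332, 2029485)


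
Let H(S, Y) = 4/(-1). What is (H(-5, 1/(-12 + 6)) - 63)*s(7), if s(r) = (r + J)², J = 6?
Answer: -11323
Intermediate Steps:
H(S, Y) = -4 (H(S, Y) = 4*(-1) = -4)
s(r) = (6 + r)² (s(r) = (r + 6)² = (6 + r)²)
(H(-5, 1/(-12 + 6)) - 63)*s(7) = (-4 - 63)*(6 + 7)² = -67*13² = -67*169 = -11323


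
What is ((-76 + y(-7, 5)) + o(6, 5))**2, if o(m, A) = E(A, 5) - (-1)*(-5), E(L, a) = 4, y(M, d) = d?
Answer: 5184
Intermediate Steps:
o(m, A) = -1 (o(m, A) = 4 - (-1)*(-5) = 4 - 1*5 = 4 - 5 = -1)
((-76 + y(-7, 5)) + o(6, 5))**2 = ((-76 + 5) - 1)**2 = (-71 - 1)**2 = (-72)**2 = 5184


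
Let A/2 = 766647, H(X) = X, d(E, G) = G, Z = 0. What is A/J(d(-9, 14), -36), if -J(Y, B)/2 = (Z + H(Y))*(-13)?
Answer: 109521/26 ≈ 4212.3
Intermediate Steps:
J(Y, B) = 26*Y (J(Y, B) = -2*(0 + Y)*(-13) = -2*Y*(-13) = -(-26)*Y = 26*Y)
A = 1533294 (A = 2*766647 = 1533294)
A/J(d(-9, 14), -36) = 1533294/((26*14)) = 1533294/364 = 1533294*(1/364) = 109521/26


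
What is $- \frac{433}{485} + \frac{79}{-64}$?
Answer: $- \frac{66027}{31040} \approx -2.1272$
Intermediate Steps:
$- \frac{433}{485} + \frac{79}{-64} = \left(-433\right) \frac{1}{485} + 79 \left(- \frac{1}{64}\right) = - \frac{433}{485} - \frac{79}{64} = - \frac{66027}{31040}$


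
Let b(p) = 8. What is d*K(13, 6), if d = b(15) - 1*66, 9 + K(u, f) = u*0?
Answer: 522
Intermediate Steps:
K(u, f) = -9 (K(u, f) = -9 + u*0 = -9 + 0 = -9)
d = -58 (d = 8 - 1*66 = 8 - 66 = -58)
d*K(13, 6) = -58*(-9) = 522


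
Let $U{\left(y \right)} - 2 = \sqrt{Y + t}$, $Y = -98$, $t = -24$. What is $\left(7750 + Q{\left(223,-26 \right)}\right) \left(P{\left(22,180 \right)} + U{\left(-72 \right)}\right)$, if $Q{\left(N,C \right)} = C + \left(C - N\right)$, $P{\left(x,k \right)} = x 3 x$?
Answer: $10868650 + 7475 i \sqrt{122} \approx 1.0869 \cdot 10^{7} + 82564.0 i$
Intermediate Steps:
$U{\left(y \right)} = 2 + i \sqrt{122}$ ($U{\left(y \right)} = 2 + \sqrt{-98 - 24} = 2 + \sqrt{-122} = 2 + i \sqrt{122}$)
$P{\left(x,k \right)} = 3 x^{2}$ ($P{\left(x,k \right)} = 3 x x = 3 x^{2}$)
$Q{\left(N,C \right)} = - N + 2 C$
$\left(7750 + Q{\left(223,-26 \right)}\right) \left(P{\left(22,180 \right)} + U{\left(-72 \right)}\right) = \left(7750 + \left(\left(-1\right) 223 + 2 \left(-26\right)\right)\right) \left(3 \cdot 22^{2} + \left(2 + i \sqrt{122}\right)\right) = \left(7750 - 275\right) \left(3 \cdot 484 + \left(2 + i \sqrt{122}\right)\right) = \left(7750 - 275\right) \left(1452 + \left(2 + i \sqrt{122}\right)\right) = 7475 \left(1454 + i \sqrt{122}\right) = 10868650 + 7475 i \sqrt{122}$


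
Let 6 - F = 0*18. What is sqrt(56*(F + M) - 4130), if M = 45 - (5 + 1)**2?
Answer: I*sqrt(3290) ≈ 57.359*I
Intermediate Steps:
F = 6 (F = 6 - 0*18 = 6 - 1*0 = 6 + 0 = 6)
M = 9 (M = 45 - 1*6**2 = 45 - 1*36 = 45 - 36 = 9)
sqrt(56*(F + M) - 4130) = sqrt(56*(6 + 9) - 4130) = sqrt(56*15 - 4130) = sqrt(840 - 4130) = sqrt(-3290) = I*sqrt(3290)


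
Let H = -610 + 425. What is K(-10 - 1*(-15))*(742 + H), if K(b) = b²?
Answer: 13925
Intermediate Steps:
H = -185
K(-10 - 1*(-15))*(742 + H) = (-10 - 1*(-15))²*(742 - 185) = (-10 + 15)²*557 = 5²*557 = 25*557 = 13925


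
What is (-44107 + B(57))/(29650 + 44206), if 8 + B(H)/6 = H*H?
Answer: -24661/73856 ≈ -0.33391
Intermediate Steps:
B(H) = -48 + 6*H² (B(H) = -48 + 6*(H*H) = -48 + 6*H²)
(-44107 + B(57))/(29650 + 44206) = (-44107 + (-48 + 6*57²))/(29650 + 44206) = (-44107 + (-48 + 6*3249))/73856 = (-44107 + (-48 + 19494))*(1/73856) = (-44107 + 19446)*(1/73856) = -24661*1/73856 = -24661/73856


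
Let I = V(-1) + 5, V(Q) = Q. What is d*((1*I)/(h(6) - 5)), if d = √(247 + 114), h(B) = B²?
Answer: 76/31 ≈ 2.4516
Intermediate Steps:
I = 4 (I = -1 + 5 = 4)
d = 19 (d = √361 = 19)
d*((1*I)/(h(6) - 5)) = 19*((1*4)/(6² - 5)) = 19*(4/(36 - 5)) = 19*(4/31) = 76/31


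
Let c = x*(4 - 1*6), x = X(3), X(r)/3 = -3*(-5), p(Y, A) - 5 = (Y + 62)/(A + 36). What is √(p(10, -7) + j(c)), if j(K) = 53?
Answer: √50866/29 ≈ 7.7771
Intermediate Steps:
p(Y, A) = 5 + (62 + Y)/(36 + A) (p(Y, A) = 5 + (Y + 62)/(A + 36) = 5 + (62 + Y)/(36 + A))
X(r) = 45 (X(r) = 3*(-3*(-5)) = 3*15 = 45)
x = 45
c = -90 (c = 45*(4 - 1*6) = 45*(4 - 6) = 45*(-2) = -90)
√(p(10, -7) + j(c)) = √((242 + 10 + 5*(-7))/(36 - 7) + 53) = √((242 + 10 - 35)/29 + 53) = √((1/29)*217 + 53) = √(217/29 + 53) = √(1754/29) = √50866/29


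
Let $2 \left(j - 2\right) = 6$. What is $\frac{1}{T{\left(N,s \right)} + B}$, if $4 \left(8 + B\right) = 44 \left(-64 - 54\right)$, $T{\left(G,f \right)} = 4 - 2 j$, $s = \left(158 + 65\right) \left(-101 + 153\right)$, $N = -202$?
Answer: $- \frac{1}{1312} \approx -0.0007622$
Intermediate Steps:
$j = 5$ ($j = 2 + \frac{1}{2} \cdot 6 = 2 + 3 = 5$)
$s = 11596$ ($s = 223 \cdot 52 = 11596$)
$T{\left(G,f \right)} = -6$ ($T{\left(G,f \right)} = 4 - 10 = -6$)
$B = -1306$ ($B = -8 + \frac{44 \left(-64 - 54\right)}{4} = -8 + \frac{44 \left(-118\right)}{4} = -8 + \frac{1}{4} \left(-5192\right) = -8 - 1298 = -1306$)
$\frac{1}{T{\left(N,s \right)} + B} = \frac{1}{-6 - 1306} = \frac{1}{-1312} = - \frac{1}{1312}$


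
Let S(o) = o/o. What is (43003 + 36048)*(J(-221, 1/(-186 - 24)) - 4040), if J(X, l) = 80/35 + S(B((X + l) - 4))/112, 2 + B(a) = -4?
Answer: -5106954339/16 ≈ -3.1918e+8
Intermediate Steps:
B(a) = -6 (B(a) = -2 - 4 = -6)
S(o) = 1
J(X, l) = 257/112 (J(X, l) = 80/35 + 1/112 = 80*(1/35) + 1*(1/112) = 16/7 + 1/112 = 257/112)
(43003 + 36048)*(J(-221, 1/(-186 - 24)) - 4040) = (43003 + 36048)*(257/112 - 4040) = 79051*(-452223/112) = -5106954339/16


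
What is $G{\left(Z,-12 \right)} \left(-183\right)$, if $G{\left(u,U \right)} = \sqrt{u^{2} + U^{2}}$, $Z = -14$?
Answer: $- 366 \sqrt{85} \approx -3374.4$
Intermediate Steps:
$G{\left(u,U \right)} = \sqrt{U^{2} + u^{2}}$
$G{\left(Z,-12 \right)} \left(-183\right) = \sqrt{\left(-12\right)^{2} + \left(-14\right)^{2}} \left(-183\right) = \sqrt{144 + 196} \left(-183\right) = \sqrt{340} \left(-183\right) = 2 \sqrt{85} \left(-183\right) = - 366 \sqrt{85}$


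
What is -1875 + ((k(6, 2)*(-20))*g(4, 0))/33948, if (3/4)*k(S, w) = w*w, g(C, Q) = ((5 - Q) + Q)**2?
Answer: -47741375/25461 ≈ -1875.1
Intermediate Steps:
g(C, Q) = 25 (g(C, Q) = 5**2 = 25)
k(S, w) = 4*w**2/3 (k(S, w) = 4*(w*w)/3 = 4*w**2/3)
-1875 + ((k(6, 2)*(-20))*g(4, 0))/33948 = -1875 + ((((4/3)*2**2)*(-20))*25)/33948 = -1875 + ((((4/3)*4)*(-20))*25)*(1/33948) = -1875 + (((16/3)*(-20))*25)*(1/33948) = -1875 - 320/3*25*(1/33948) = -1875 - 8000/3*1/33948 = -1875 - 2000/25461 = -47741375/25461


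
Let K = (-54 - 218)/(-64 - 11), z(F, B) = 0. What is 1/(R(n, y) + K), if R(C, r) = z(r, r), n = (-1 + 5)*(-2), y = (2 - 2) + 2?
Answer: 75/272 ≈ 0.27574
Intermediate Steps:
y = 2 (y = 0 + 2 = 2)
n = -8 (n = 4*(-2) = -8)
K = 272/75 (K = -272/(-75) = -272*(-1/75) = 272/75 ≈ 3.6267)
R(C, r) = 0
1/(R(n, y) + K) = 1/(0 + 272/75) = 1/(272/75) = 75/272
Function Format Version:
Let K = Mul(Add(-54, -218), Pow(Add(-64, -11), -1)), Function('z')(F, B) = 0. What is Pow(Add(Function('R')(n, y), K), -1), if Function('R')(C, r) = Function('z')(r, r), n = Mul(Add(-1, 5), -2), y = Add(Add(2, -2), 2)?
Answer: Rational(75, 272) ≈ 0.27574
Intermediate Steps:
y = 2 (y = Add(0, 2) = 2)
n = -8 (n = Mul(4, -2) = -8)
K = Rational(272, 75) (K = Mul(-272, Pow(-75, -1)) = Mul(-272, Rational(-1, 75)) = Rational(272, 75) ≈ 3.6267)
Function('R')(C, r) = 0
Pow(Add(Function('R')(n, y), K), -1) = Pow(Add(0, Rational(272, 75)), -1) = Pow(Rational(272, 75), -1) = Rational(75, 272)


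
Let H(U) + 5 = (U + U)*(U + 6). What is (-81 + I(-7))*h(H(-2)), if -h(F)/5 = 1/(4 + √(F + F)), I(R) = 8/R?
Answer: 5750/203 - 2875*I*√42/406 ≈ 28.325 - 45.892*I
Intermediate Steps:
H(U) = -5 + 2*U*(6 + U) (H(U) = -5 + (U + U)*(U + 6) = -5 + (2*U)*(6 + U) = -5 + 2*U*(6 + U))
h(F) = -5/(4 + √2*√F) (h(F) = -5/(4 + √(F + F)) = -5/(4 + √(2*F)) = -5/(4 + √2*√F))
(-81 + I(-7))*h(H(-2)) = (-81 + 8/(-7))*(-5/(4 + √2*√(-5 + 2*(-2)² + 12*(-2)))) = (-81 + 8*(-⅐))*(-5/(4 + √2*√(-5 + 2*4 - 24))) = (-81 - 8/7)*(-5/(4 + √2*√(-5 + 8 - 24))) = -(-2875)/(7*(4 + √2*√(-21))) = -(-2875)/(7*(4 + √2*(I*√21))) = -(-2875)/(7*(4 + I*√42)) = 2875/(7*(4 + I*√42))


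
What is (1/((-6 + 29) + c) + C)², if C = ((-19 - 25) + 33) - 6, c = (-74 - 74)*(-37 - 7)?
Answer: 12341876836/42706225 ≈ 288.99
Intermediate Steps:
c = 6512 (c = -148*(-44) = 6512)
C = -17 (C = (-44 + 33) - 6 = -11 - 6 = -17)
(1/((-6 + 29) + c) + C)² = (1/((-6 + 29) + 6512) - 17)² = (1/(23 + 6512) - 17)² = (1/6535 - 17)² = (-111094/6535)² = 12341876836/42706225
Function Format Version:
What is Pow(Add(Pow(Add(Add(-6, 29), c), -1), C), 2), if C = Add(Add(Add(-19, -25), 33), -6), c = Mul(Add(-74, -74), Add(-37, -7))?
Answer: Rational(12341876836, 42706225) ≈ 288.99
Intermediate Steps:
c = 6512 (c = Mul(-148, -44) = 6512)
C = -17 (C = Add(Add(-44, 33), -6) = Add(-11, -6) = -17)
Pow(Add(Pow(Add(Add(-6, 29), c), -1), C), 2) = Pow(Add(Pow(Add(Add(-6, 29), 6512), -1), -17), 2) = Pow(Add(Pow(Add(23, 6512), -1), -17), 2) = Pow(Add(Pow(6535, -1), -17), 2) = Pow(Add(Rational(1, 6535), -17), 2) = Pow(Rational(-111094, 6535), 2) = Rational(12341876836, 42706225)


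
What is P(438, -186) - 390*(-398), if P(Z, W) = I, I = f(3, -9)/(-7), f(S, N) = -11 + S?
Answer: 1086548/7 ≈ 1.5522e+5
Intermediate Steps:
I = 8/7 (I = (-11 + 3)/(-7) = -8*(-⅐) = 8/7 ≈ 1.1429)
P(Z, W) = 8/7
P(438, -186) - 390*(-398) = 8/7 - 390*(-398) = 8/7 + 155220 = 1086548/7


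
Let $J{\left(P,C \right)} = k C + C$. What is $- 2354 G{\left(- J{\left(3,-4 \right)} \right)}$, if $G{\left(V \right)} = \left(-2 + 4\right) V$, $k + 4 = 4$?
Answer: $-18832$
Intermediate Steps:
$k = 0$ ($k = -4 + 4 = 0$)
$J{\left(P,C \right)} = C$ ($J{\left(P,C \right)} = 0 C + C = 0 + C = C$)
$G{\left(V \right)} = 2 V$
$- 2354 G{\left(- J{\left(3,-4 \right)} \right)} = - 2354 \cdot 2 \left(\left(-1\right) \left(-4\right)\right) = - 2354 \cdot 2 \cdot 4 = \left(-2354\right) 8 = -18832$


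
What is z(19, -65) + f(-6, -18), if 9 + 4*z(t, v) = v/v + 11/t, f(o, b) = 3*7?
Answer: 1455/76 ≈ 19.145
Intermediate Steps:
f(o, b) = 21
z(t, v) = -2 + 11/(4*t) (z(t, v) = -9/4 + (v/v + 11/t)/4 = -9/4 + (1 + 11/t)/4 = -9/4 + (¼ + 11/(4*t)) = -2 + 11/(4*t))
z(19, -65) + f(-6, -18) = (-2 + (11/4)/19) + 21 = (-2 + (11/4)*(1/19)) + 21 = (-2 + 11/76) + 21 = -141/76 + 21 = 1455/76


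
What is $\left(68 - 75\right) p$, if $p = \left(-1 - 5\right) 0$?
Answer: $0$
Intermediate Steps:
$p = 0$ ($p = \left(-6\right) 0 = 0$)
$\left(68 - 75\right) p = \left(68 - 75\right) 0 = \left(-7\right) 0 = 0$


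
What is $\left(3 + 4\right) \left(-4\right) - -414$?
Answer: $386$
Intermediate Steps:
$\left(3 + 4\right) \left(-4\right) - -414 = 7 \left(-4\right) + 414 = -28 + 414 = 386$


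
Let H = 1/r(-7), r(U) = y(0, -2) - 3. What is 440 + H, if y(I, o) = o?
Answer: 2199/5 ≈ 439.80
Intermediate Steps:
r(U) = -5 (r(U) = -2 - 3 = -5)
H = -⅕ (H = 1/(-5) = -⅕ ≈ -0.20000)
440 + H = 440 - ⅕ = 2199/5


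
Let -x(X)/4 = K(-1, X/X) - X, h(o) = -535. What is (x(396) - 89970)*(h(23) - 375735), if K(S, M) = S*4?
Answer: 33250979900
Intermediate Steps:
K(S, M) = 4*S
x(X) = 16 + 4*X (x(X) = -4*(4*(-1) - X) = -4*(-4 - X) = 16 + 4*X)
(x(396) - 89970)*(h(23) - 375735) = ((16 + 4*396) - 89970)*(-535 - 375735) = ((16 + 1584) - 89970)*(-376270) = (1600 - 89970)*(-376270) = -88370*(-376270) = 33250979900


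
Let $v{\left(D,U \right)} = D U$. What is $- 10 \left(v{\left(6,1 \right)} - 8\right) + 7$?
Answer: $27$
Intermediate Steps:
$- 10 \left(v{\left(6,1 \right)} - 8\right) + 7 = - 10 \left(6 \cdot 1 - 8\right) + 7 = - 10 \left(6 - 8\right) + 7 = \left(-10\right) \left(-2\right) + 7 = 20 + 7 = 27$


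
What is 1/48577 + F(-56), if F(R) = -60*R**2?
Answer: -9140248319/48577 ≈ -1.8816e+5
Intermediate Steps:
1/48577 + F(-56) = 1/48577 - 60*(-56)**2 = 1/48577 - 60*3136 = 1/48577 - 188160 = -9140248319/48577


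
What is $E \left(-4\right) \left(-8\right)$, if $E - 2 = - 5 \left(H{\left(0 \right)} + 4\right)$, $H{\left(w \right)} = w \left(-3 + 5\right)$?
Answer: $-576$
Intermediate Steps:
$H{\left(w \right)} = 2 w$ ($H{\left(w \right)} = w 2 = 2 w$)
$E = -18$ ($E = 2 - 5 \left(2 \cdot 0 + 4\right) = 2 - 5 \left(0 + 4\right) = 2 - 20 = -18$)
$E \left(-4\right) \left(-8\right) = \left(-18\right) \left(-4\right) \left(-8\right) = 72 \left(-8\right) = -576$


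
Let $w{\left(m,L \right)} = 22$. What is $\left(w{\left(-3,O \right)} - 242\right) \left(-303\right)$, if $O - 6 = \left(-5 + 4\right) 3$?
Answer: $66660$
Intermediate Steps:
$O = 3$ ($O = 6 + \left(-5 + 4\right) 3 = 6 - 3 = 3$)
$\left(w{\left(-3,O \right)} - 242\right) \left(-303\right) = \left(22 - 242\right) \left(-303\right) = \left(-220\right) \left(-303\right) = 66660$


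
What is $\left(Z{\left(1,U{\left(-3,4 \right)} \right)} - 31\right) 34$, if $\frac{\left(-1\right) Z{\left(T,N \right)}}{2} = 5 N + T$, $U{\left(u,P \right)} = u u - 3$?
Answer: $-3162$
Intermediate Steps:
$U{\left(u,P \right)} = -3 + u^{2}$ ($U{\left(u,P \right)} = u^{2} - 3 = -3 + u^{2}$)
$Z{\left(T,N \right)} = - 10 N - 2 T$ ($Z{\left(T,N \right)} = - 2 \left(5 N + T\right) = - 2 \left(T + 5 N\right) = - 10 N - 2 T$)
$\left(Z{\left(1,U{\left(-3,4 \right)} \right)} - 31\right) 34 = \left(\left(- 10 \left(-3 + \left(-3\right)^{2}\right) - 2\right) - 31\right) 34 = \left(\left(- 10 \left(-3 + 9\right) - 2\right) - 31\right) 34 = \left(\left(\left(-10\right) 6 - 2\right) - 31\right) 34 = \left(\left(-60 - 2\right) - 31\right) 34 = \left(-62 - 31\right) 34 = \left(-93\right) 34 = -3162$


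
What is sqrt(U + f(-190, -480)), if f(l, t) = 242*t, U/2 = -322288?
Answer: 4*I*sqrt(47546) ≈ 872.2*I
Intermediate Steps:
U = -644576 (U = 2*(-322288) = -644576)
sqrt(U + f(-190, -480)) = sqrt(-644576 + 242*(-480)) = sqrt(-644576 - 116160) = sqrt(-760736) = 4*I*sqrt(47546)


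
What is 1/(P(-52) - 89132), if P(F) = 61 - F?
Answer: -1/89019 ≈ -1.1234e-5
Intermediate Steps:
1/(P(-52) - 89132) = 1/((61 - 1*(-52)) - 89132) = 1/((61 + 52) - 89132) = 1/(113 - 89132) = 1/(-89019) = -1/89019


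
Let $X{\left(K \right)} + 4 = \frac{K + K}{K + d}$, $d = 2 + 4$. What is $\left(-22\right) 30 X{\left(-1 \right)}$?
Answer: $2904$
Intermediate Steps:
$d = 6$
$X{\left(K \right)} = -4 + \frac{2 K}{6 + K}$ ($X{\left(K \right)} = -4 + \frac{K + K}{K + 6} = -4 + \frac{2 K}{6 + K}$)
$\left(-22\right) 30 X{\left(-1 \right)} = \left(-22\right) 30 \frac{2 \left(-12 - -1\right)}{6 - 1} = - 660 \frac{2 \left(-12 + 1\right)}{5} = - 660 \cdot 2 \cdot \frac{1}{5} \left(-11\right) = \left(-660\right) \left(- \frac{22}{5}\right) = 2904$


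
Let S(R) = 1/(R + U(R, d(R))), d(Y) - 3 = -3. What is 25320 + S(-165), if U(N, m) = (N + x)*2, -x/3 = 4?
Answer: 13141079/519 ≈ 25320.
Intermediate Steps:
x = -12 (x = -3*4 = -12)
d(Y) = 0 (d(Y) = 3 - 3 = 0)
U(N, m) = -24 + 2*N (U(N, m) = (N - 12)*2 = (-12 + N)*2 = -24 + 2*N)
S(R) = 1/(-24 + 3*R) (S(R) = 1/(R + (-24 + 2*R)) = 1/(-24 + 3*R))
25320 + S(-165) = 25320 + 1/(3*(-8 - 165)) = 25320 + (⅓)/(-173) = 25320 + (⅓)*(-1/173) = 25320 - 1/519 = 13141079/519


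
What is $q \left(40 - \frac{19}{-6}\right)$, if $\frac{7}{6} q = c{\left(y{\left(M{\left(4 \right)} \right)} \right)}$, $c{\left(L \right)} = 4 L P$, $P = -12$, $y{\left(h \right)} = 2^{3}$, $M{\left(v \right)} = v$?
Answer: $-14208$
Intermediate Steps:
$y{\left(h \right)} = 8$
$c{\left(L \right)} = - 48 L$ ($c{\left(L \right)} = 4 L \left(-12\right) = - 48 L$)
$q = - \frac{2304}{7}$ ($q = \frac{6 \left(\left(-48\right) 8\right)}{7} = \frac{6}{7} \left(-384\right) = - \frac{2304}{7} \approx -329.14$)
$q \left(40 - \frac{19}{-6}\right) = - \frac{2304 \left(40 - \frac{19}{-6}\right)}{7} = - \frac{2304 \left(40 - 19 \left(- \frac{1}{6}\right)\right)}{7} = - \frac{2304 \left(40 - - \frac{19}{6}\right)}{7} = - \frac{2304 \left(40 + \frac{19}{6}\right)}{7} = \left(- \frac{2304}{7}\right) \frac{259}{6} = -14208$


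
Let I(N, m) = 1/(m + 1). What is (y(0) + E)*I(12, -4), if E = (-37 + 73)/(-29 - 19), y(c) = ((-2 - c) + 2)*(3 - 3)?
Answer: ¼ ≈ 0.25000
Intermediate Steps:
y(c) = 0 (y(c) = -c*0 = 0)
I(N, m) = 1/(1 + m)
E = -¾ (E = 36/(-48) = 36*(-1/48) = -¾ ≈ -0.75000)
(y(0) + E)*I(12, -4) = (0 - ¾)/(1 - 4) = -¾/(-3) = -¾*(-⅓) = ¼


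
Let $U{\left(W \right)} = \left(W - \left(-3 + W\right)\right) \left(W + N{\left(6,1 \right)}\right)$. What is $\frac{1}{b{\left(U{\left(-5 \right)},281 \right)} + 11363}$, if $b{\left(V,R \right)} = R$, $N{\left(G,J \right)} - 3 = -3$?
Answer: $\frac{1}{11644} \approx 8.5881 \cdot 10^{-5}$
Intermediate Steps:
$N{\left(G,J \right)} = 0$ ($N{\left(G,J \right)} = 3 - 3 = 0$)
$U{\left(W \right)} = 3 W$ ($U{\left(W \right)} = \left(W - \left(-3 + W\right)\right) \left(W + 0\right) = 3 W$)
$\frac{1}{b{\left(U{\left(-5 \right)},281 \right)} + 11363} = \frac{1}{281 + 11363} = \frac{1}{11644}$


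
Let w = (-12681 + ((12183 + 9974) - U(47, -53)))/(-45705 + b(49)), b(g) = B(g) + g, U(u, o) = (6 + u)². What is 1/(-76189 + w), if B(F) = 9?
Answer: -45647/3477805950 ≈ -1.3125e-5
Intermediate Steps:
b(g) = 9 + g
w = -6667/45647 (w = (-12681 + ((12183 + 9974) - (6 + 47)²))/(-45705 + (9 + 49)) = (-12681 + (22157 - 1*53²))/(-45705 + 58) = (-12681 + (22157 - 1*2809))/(-45647) = (-12681 + (22157 - 2809))*(-1/45647) = (-12681 + 19348)*(-1/45647) = 6667*(-1/45647) = -6667/45647 ≈ -0.14606)
1/(-76189 + w) = 1/(-76189 - 6667/45647) = 1/(-3477805950/45647) = -45647/3477805950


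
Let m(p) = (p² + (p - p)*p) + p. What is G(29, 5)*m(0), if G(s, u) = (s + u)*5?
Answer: 0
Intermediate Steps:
m(p) = p + p² (m(p) = (p² + 0*p) + p = (p² + 0) + p = p² + p = p + p²)
G(s, u) = 5*s + 5*u
G(29, 5)*m(0) = (5*29 + 5*5)*(0*(1 + 0)) = (145 + 25)*(0*1) = 170*0 = 0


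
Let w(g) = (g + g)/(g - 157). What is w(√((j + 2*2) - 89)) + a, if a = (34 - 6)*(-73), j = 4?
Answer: -25273979/12365 - 1413*I/12365 ≈ -2044.0 - 0.11427*I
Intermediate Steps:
w(g) = 2*g/(-157 + g) (w(g) = (2*g)/(-157 + g) = 2*g/(-157 + g))
a = -2044 (a = 28*(-73) = -2044)
w(√((j + 2*2) - 89)) + a = 2*√((4 + 2*2) - 89)/(-157 + √((4 + 2*2) - 89)) - 2044 = 2*√((4 + 4) - 89)/(-157 + √((4 + 4) - 89)) - 2044 = 2*√(8 - 89)/(-157 + √(8 - 89)) - 2044 = 2*√(-81)/(-157 + √(-81)) - 2044 = 2*(9*I)/(-157 + 9*I) - 2044 = 2*(9*I)*((-157 - 9*I)/24730) - 2044 = 9*I*(-157 - 9*I)/12365 - 2044 = -2044 + 9*I*(-157 - 9*I)/12365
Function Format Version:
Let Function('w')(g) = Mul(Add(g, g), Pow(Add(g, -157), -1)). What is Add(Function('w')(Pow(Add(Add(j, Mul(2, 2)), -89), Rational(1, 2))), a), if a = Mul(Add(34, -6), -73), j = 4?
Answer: Add(Rational(-25273979, 12365), Mul(Rational(-1413, 12365), I)) ≈ Add(-2044.0, Mul(-0.11427, I))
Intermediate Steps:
Function('w')(g) = Mul(2, g, Pow(Add(-157, g), -1)) (Function('w')(g) = Mul(Mul(2, g), Pow(Add(-157, g), -1)) = Mul(2, g, Pow(Add(-157, g), -1)))
a = -2044 (a = Mul(28, -73) = -2044)
Add(Function('w')(Pow(Add(Add(j, Mul(2, 2)), -89), Rational(1, 2))), a) = Add(Mul(2, Pow(Add(Add(4, Mul(2, 2)), -89), Rational(1, 2)), Pow(Add(-157, Pow(Add(Add(4, Mul(2, 2)), -89), Rational(1, 2))), -1)), -2044) = Add(Mul(2, Pow(Add(Add(4, 4), -89), Rational(1, 2)), Pow(Add(-157, Pow(Add(Add(4, 4), -89), Rational(1, 2))), -1)), -2044) = Add(Mul(2, Pow(Add(8, -89), Rational(1, 2)), Pow(Add(-157, Pow(Add(8, -89), Rational(1, 2))), -1)), -2044) = Add(Mul(2, Pow(-81, Rational(1, 2)), Pow(Add(-157, Pow(-81, Rational(1, 2))), -1)), -2044) = Add(Mul(2, Mul(9, I), Pow(Add(-157, Mul(9, I)), -1)), -2044) = Add(Mul(2, Mul(9, I), Mul(Rational(1, 24730), Add(-157, Mul(-9, I)))), -2044) = Add(Mul(Rational(9, 12365), I, Add(-157, Mul(-9, I))), -2044) = Add(-2044, Mul(Rational(9, 12365), I, Add(-157, Mul(-9, I))))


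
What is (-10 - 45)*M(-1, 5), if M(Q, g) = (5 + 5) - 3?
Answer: -385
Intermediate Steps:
M(Q, g) = 7 (M(Q, g) = 10 - 3 = 7)
(-10 - 45)*M(-1, 5) = (-10 - 45)*7 = -55*7 = -385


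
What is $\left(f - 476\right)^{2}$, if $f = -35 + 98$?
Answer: $170569$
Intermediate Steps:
$f = 63$
$\left(f - 476\right)^{2} = \left(63 - 476\right)^{2} = \left(-413\right)^{2} = 170569$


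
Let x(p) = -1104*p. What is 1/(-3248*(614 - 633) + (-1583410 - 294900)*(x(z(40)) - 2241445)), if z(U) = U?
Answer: 1/4293074789262 ≈ 2.3293e-13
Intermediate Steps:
1/(-3248*(614 - 633) + (-1583410 - 294900)*(x(z(40)) - 2241445)) = 1/(-3248*(614 - 633) + (-1583410 - 294900)*(-1104*40 - 2241445)) = 1/(-3248*(-19) - 1878310*(-44160 - 2241445)) = 1/(61712 - 1878310*(-2285605)) = 1/(61712 + 4293074727550) = 1/4293074789262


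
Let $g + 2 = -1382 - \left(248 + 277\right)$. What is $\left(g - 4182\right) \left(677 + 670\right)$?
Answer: $-8204577$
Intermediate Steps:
$g = -1909$ ($g = -2 - 1907 = -1909$)
$\left(g - 4182\right) \left(677 + 670\right) = \left(-1909 - 4182\right) \left(677 + 670\right) = \left(-6091\right) 1347 = -8204577$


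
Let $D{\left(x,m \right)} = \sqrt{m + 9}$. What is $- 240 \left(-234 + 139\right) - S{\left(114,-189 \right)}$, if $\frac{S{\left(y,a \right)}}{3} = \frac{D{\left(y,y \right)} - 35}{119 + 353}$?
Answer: $\frac{10761705}{472} - \frac{3 \sqrt{123}}{472} \approx 22800.0$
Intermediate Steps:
$D{\left(x,m \right)} = \sqrt{9 + m}$
$S{\left(y,a \right)} = - \frac{105}{472} + \frac{3 \sqrt{9 + y}}{472}$ ($S{\left(y,a \right)} = 3 \frac{\sqrt{9 + y} - 35}{119 + 353} = 3 \frac{-35 + \sqrt{9 + y}}{472} = 3 \left(-35 + \sqrt{9 + y}\right) \frac{1}{472} = 3 \left(- \frac{35}{472} + \frac{\sqrt{9 + y}}{472}\right) = - \frac{105}{472} + \frac{3 \sqrt{9 + y}}{472}$)
$- 240 \left(-234 + 139\right) - S{\left(114,-189 \right)} = - 240 \left(-234 + 139\right) - \left(- \frac{105}{472} + \frac{3 \sqrt{9 + 114}}{472}\right) = \left(-240\right) \left(-95\right) - \left(- \frac{105}{472} + \frac{3 \sqrt{123}}{472}\right) = 22800 + \left(\frac{105}{472} - \frac{3 \sqrt{123}}{472}\right) = \frac{10761705}{472} - \frac{3 \sqrt{123}}{472}$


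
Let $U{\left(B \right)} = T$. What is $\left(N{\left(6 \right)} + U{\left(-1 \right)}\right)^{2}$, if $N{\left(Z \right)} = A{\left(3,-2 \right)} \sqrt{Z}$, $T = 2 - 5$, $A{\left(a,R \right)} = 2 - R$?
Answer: $105 - 24 \sqrt{6} \approx 46.212$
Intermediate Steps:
$T = -3$ ($T = 2 - 5 = -3$)
$U{\left(B \right)} = -3$
$N{\left(Z \right)} = 4 \sqrt{Z}$ ($N{\left(Z \right)} = \left(2 - -2\right) \sqrt{Z} = \left(2 + 2\right) \sqrt{Z} = 4 \sqrt{Z}$)
$\left(N{\left(6 \right)} + U{\left(-1 \right)}\right)^{2} = \left(4 \sqrt{6} - 3\right)^{2} = \left(-3 + 4 \sqrt{6}\right)^{2}$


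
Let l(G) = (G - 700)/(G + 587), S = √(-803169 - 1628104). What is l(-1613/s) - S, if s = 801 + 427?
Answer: -287071/239741 - I*√2431273 ≈ -1.1974 - 1559.3*I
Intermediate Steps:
s = 1228
S = I*√2431273 (S = √(-2431273) = I*√2431273 ≈ 1559.3*I)
l(G) = (-700 + G)/(587 + G)
l(-1613/s) - S = (-700 - 1613/1228)/(587 - 1613/1228) - I*√2431273 = -861213/1228/(719223/1228) - I*√2431273 = (1228/719223)*(-861213/1228) - I*√2431273 = -287071/239741 - I*√2431273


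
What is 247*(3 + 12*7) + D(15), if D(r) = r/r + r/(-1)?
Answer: 21475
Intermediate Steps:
D(r) = 1 - r (D(r) = 1 + r*(-1) = 1 - r)
247*(3 + 12*7) + D(15) = 247*(3 + 12*7) + (1 - 1*15) = 247*(3 + 84) + (1 - 15) = 247*87 - 14 = 21489 - 14 = 21475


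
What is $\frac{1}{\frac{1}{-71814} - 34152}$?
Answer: $- \frac{71814}{2452591729} \approx -2.9281 \cdot 10^{-5}$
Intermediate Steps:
$\frac{1}{\frac{1}{-71814} - 34152} = \frac{1}{- \frac{1}{71814} - 34152} = \frac{1}{- \frac{2452591729}{71814}} = - \frac{71814}{2452591729}$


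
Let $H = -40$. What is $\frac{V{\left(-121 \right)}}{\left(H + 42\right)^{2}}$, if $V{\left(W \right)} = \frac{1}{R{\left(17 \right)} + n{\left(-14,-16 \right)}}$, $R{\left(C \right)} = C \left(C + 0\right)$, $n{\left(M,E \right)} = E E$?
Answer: $\frac{1}{2180} \approx 0.00045872$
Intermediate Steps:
$n{\left(M,E \right)} = E^{2}$
$R{\left(C \right)} = C^{2}$ ($R{\left(C \right)} = C C = C^{2}$)
$V{\left(W \right)} = \frac{1}{545}$ ($V{\left(W \right)} = \frac{1}{17^{2} + \left(-16\right)^{2}} = \frac{1}{289 + 256} = \frac{1}{545}$)
$\frac{V{\left(-121 \right)}}{\left(H + 42\right)^{2}} = \frac{1}{545 \left(-40 + 42\right)^{2}} = \frac{1}{545 \cdot 2^{2}} = \frac{1}{545 \cdot 4} = \frac{1}{545} \cdot \frac{1}{4} = \frac{1}{2180}$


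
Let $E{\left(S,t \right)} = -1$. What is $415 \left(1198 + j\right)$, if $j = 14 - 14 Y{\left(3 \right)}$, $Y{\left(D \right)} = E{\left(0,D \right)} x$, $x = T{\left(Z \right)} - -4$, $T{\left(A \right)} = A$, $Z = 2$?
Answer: $537840$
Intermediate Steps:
$x = 6$ ($x = 2 - -4 = 2 + 4 = 6$)
$Y{\left(D \right)} = -6$ ($Y{\left(D \right)} = \left(-1\right) 6 = -6$)
$j = 98$ ($j = 14 - -84 = 14 + 84 = 98$)
$415 \left(1198 + j\right) = 415 \left(1198 + 98\right) = 415 \cdot 1296 = 537840$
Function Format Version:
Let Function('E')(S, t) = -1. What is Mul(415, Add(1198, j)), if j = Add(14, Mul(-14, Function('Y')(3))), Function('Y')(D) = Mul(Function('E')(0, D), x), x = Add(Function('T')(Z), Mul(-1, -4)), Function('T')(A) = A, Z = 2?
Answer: 537840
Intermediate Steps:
x = 6 (x = Add(2, Mul(-1, -4)) = Add(2, 4) = 6)
Function('Y')(D) = -6 (Function('Y')(D) = Mul(-1, 6) = -6)
j = 98 (j = Add(14, Mul(-14, -6)) = Add(14, 84) = 98)
Mul(415, Add(1198, j)) = Mul(415, Add(1198, 98)) = Mul(415, 1296) = 537840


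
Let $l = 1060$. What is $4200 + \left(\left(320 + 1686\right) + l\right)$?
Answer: $7266$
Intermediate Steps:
$4200 + \left(\left(320 + 1686\right) + l\right) = 4200 + \left(\left(320 + 1686\right) + 1060\right) = 4200 + \left(2006 + 1060\right) = 4200 + 3066 = 7266$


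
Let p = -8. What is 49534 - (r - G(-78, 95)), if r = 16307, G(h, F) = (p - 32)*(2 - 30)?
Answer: 34347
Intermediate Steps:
G(h, F) = 1120 (G(h, F) = (-8 - 32)*(2 - 30) = -40*(-28) = 1120)
49534 - (r - G(-78, 95)) = 49534 - (16307 - 1*1120) = 49534 - (16307 - 1120) = 49534 - 1*15187 = 49534 - 15187 = 34347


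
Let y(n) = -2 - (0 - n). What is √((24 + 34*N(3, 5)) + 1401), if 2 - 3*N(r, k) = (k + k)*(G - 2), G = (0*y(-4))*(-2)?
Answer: √15069/3 ≈ 40.919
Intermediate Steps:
y(n) = -2 + n (y(n) = -2 - (-1)*n = -2 + n)
G = 0 (G = (0*(-2 - 4))*(-2) = (0*(-6))*(-2) = 0*(-2) = 0)
N(r, k) = ⅔ + 4*k/3 (N(r, k) = ⅔ - (k + k)*(0 - 2)/3 = ⅔ - 2*k*(-2)/3 = ⅔ - (-4)*k/3 = ⅔ + 4*k/3)
√((24 + 34*N(3, 5)) + 1401) = √((24 + 34*(⅔ + (4/3)*5)) + 1401) = √((24 + 34*(⅔ + 20/3)) + 1401) = √((24 + 34*(22/3)) + 1401) = √((24 + 748/3) + 1401) = √(820/3 + 1401) = √(5023/3) = √15069/3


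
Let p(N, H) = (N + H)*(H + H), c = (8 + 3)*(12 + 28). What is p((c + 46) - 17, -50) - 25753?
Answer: -67653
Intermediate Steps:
c = 440 (c = 11*40 = 440)
p(N, H) = 2*H*(H + N) (p(N, H) = (H + N)*(2*H) = 2*H*(H + N))
p((c + 46) - 17, -50) - 25753 = 2*(-50)*(-50 + ((440 + 46) - 17)) - 25753 = 2*(-50)*(-50 + (486 - 17)) - 25753 = 2*(-50)*(-50 + 469) - 25753 = 2*(-50)*419 - 25753 = -41900 - 25753 = -67653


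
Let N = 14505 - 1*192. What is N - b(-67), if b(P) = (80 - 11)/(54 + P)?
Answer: 186138/13 ≈ 14318.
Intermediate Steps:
N = 14313 (N = 14505 - 192 = 14313)
b(P) = 69/(54 + P)
N - b(-67) = 14313 - 69/(54 - 67) = 14313 - 69/(-13) = 14313 - 69*(-1)/13 = 14313 - 1*(-69/13) = 14313 + 69/13 = 186138/13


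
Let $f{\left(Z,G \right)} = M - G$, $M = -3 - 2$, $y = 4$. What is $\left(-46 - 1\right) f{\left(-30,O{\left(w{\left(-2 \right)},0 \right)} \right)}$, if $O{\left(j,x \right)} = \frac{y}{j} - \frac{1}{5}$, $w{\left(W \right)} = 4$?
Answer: $\frac{1363}{5} \approx 272.6$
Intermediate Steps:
$M = -5$ ($M = -3 - 2 = -5$)
$O{\left(j,x \right)} = - \frac{1}{5} + \frac{4}{j}$ ($O{\left(j,x \right)} = \frac{4}{j} - \frac{1}{5} = - \frac{1}{5} + \frac{4}{j}$)
$f{\left(Z,G \right)} = -5 - G$
$\left(-46 - 1\right) f{\left(-30,O{\left(w{\left(-2 \right)},0 \right)} \right)} = \left(-46 - 1\right) \left(-5 - \frac{20 - 4}{5 \cdot 4}\right) = \left(-46 - 1\right) \left(-5 - \frac{1}{5} \cdot \frac{1}{4} \left(20 - 4\right)\right) = - 47 \left(-5 - \frac{1}{5} \cdot \frac{1}{4} \cdot 16\right) = - 47 \left(-5 - \frac{4}{5}\right) = \left(-47\right) \left(- \frac{29}{5}\right) = \frac{1363}{5}$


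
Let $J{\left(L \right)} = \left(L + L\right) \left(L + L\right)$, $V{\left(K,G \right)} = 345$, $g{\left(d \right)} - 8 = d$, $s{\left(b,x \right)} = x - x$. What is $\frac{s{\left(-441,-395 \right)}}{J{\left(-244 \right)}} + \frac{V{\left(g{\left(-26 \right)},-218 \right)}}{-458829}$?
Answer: $- \frac{115}{152943} \approx -0.00075191$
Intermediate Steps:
$s{\left(b,x \right)} = 0$
$g{\left(d \right)} = 8 + d$
$J{\left(L \right)} = 4 L^{2}$ ($J{\left(L \right)} = 2 L 2 L = 4 L^{2}$)
$\frac{s{\left(-441,-395 \right)}}{J{\left(-244 \right)}} + \frac{V{\left(g{\left(-26 \right)},-218 \right)}}{-458829} = \frac{0}{4 \left(-244\right)^{2}} + \frac{345}{-458829} = \frac{0}{4 \cdot 59536} + 345 \left(- \frac{1}{458829}\right) = \frac{0}{238144} - \frac{115}{152943} = 0 \cdot \frac{1}{238144} - \frac{115}{152943} = 0 - \frac{115}{152943} = - \frac{115}{152943}$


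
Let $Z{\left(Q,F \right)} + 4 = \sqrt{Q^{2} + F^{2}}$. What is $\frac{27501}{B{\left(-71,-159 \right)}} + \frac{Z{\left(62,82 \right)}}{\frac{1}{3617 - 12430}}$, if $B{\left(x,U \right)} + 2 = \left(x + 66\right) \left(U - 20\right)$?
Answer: $\frac{31507537}{893} - 17626 \sqrt{2642} \approx -8.707 \cdot 10^{5}$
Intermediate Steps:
$B{\left(x,U \right)} = -2 + \left(-20 + U\right) \left(66 + x\right)$ ($B{\left(x,U \right)} = -2 + \left(x + 66\right) \left(U - 20\right) = -2 + \left(66 + x\right) \left(-20 + U\right) = -2 + \left(-20 + U\right) \left(66 + x\right)$)
$Z{\left(Q,F \right)} = -4 + \sqrt{F^{2} + Q^{2}}$ ($Z{\left(Q,F \right)} = -4 + \sqrt{Q^{2} + F^{2}} = -4 + \sqrt{F^{2} + Q^{2}}$)
$\frac{27501}{B{\left(-71,-159 \right)}} + \frac{Z{\left(62,82 \right)}}{\frac{1}{3617 - 12430}} = \frac{27501}{-1322 - -1420 + 66 \left(-159\right) - -11289} + \frac{-4 + \sqrt{82^{2} + 62^{2}}}{\frac{1}{3617 - 12430}} = \frac{27501}{-1322 + 1420 - 10494 + 11289} + \frac{-4 + \sqrt{6724 + 3844}}{\frac{1}{-8813}} = \frac{27501}{893} + \frac{-4 + \sqrt{10568}}{- \frac{1}{8813}} = 27501 \cdot \frac{1}{893} + \left(-4 + 2 \sqrt{2642}\right) \left(-8813\right) = \frac{27501}{893} + \left(35252 - 17626 \sqrt{2642}\right) = \frac{31507537}{893} - 17626 \sqrt{2642}$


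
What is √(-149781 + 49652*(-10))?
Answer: I*√646301 ≈ 803.93*I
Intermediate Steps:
√(-149781 + 49652*(-10)) = √(-149781 - 496520) = √(-646301) = I*√646301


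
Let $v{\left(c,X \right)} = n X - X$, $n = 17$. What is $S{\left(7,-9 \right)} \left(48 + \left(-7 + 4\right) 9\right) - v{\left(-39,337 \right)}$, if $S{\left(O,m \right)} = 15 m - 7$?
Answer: $-8374$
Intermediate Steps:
$S{\left(O,m \right)} = -7 + 15 m$
$v{\left(c,X \right)} = 16 X$ ($v{\left(c,X \right)} = 17 X - X = 16 X$)
$S{\left(7,-9 \right)} \left(48 + \left(-7 + 4\right) 9\right) - v{\left(-39,337 \right)} = \left(-7 + 15 \left(-9\right)\right) \left(48 + \left(-7 + 4\right) 9\right) - 16 \cdot 337 = \left(-7 - 135\right) \left(48 - 27\right) - 5392 = - 142 \left(48 - 27\right) - 5392 = \left(-142\right) 21 - 5392 = -2982 - 5392 = -8374$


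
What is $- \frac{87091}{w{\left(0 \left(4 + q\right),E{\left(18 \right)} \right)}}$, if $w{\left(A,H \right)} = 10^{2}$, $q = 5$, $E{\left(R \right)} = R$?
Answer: $- \frac{87091}{100} \approx -870.91$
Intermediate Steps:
$w{\left(A,H \right)} = 100$
$- \frac{87091}{w{\left(0 \left(4 + q\right),E{\left(18 \right)} \right)}} = - \frac{87091}{100}$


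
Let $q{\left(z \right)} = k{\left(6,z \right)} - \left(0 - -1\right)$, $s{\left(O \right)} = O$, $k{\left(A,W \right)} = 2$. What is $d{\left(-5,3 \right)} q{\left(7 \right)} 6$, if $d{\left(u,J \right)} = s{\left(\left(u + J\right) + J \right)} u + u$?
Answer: $-60$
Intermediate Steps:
$q{\left(z \right)} = 1$ ($q{\left(z \right)} = 2 - \left(0 - -1\right) = 2 - \left(0 + 1\right) = 2 - 1 = 1$)
$d{\left(u,J \right)} = u + u \left(u + 2 J\right)$ ($d{\left(u,J \right)} = \left(\left(u + J\right) + J\right) u + u = \left(\left(J + u\right) + J\right) u + u = \left(u + 2 J\right) u + u = u \left(u + 2 J\right) + u = u + u \left(u + 2 J\right)$)
$d{\left(-5,3 \right)} q{\left(7 \right)} 6 = - 5 \left(1 - 5 + 2 \cdot 3\right) 1 \cdot 6 = - 5 \left(1 - 5 + 6\right) 1 \cdot 6 = \left(-5\right) 2 \cdot 1 \cdot 6 = \left(-10\right) 1 \cdot 6 = \left(-10\right) 6 = -60$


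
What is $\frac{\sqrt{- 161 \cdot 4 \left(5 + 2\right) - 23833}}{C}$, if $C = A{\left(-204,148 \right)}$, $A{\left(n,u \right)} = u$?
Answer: $\frac{3 i \sqrt{3149}}{148} \approx 1.1375 i$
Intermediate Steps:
$C = 148$
$\frac{\sqrt{- 161 \cdot 4 \left(5 + 2\right) - 23833}}{C} = \frac{\sqrt{- 161 \cdot 4 \left(5 + 2\right) - 23833}}{148} = \sqrt{- 161 \cdot 4 \cdot 7 - 23833} \cdot \frac{1}{148} = \sqrt{\left(-161\right) 28 - 23833} \cdot \frac{1}{148} = \sqrt{-4508 - 23833} \cdot \frac{1}{148} = \sqrt{-28341} \cdot \frac{1}{148} = 3 i \sqrt{3149} \cdot \frac{1}{148} = \frac{3 i \sqrt{3149}}{148}$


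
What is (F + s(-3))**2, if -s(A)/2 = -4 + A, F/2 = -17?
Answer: 400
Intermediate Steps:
F = -34 (F = 2*(-17) = -34)
s(A) = 8 - 2*A (s(A) = -2*(-4 + A) = 8 - 2*A)
(F + s(-3))**2 = (-34 + (8 - 2*(-3)))**2 = (-34 + (8 + 6))**2 = (-34 + 14)**2 = (-20)**2 = 400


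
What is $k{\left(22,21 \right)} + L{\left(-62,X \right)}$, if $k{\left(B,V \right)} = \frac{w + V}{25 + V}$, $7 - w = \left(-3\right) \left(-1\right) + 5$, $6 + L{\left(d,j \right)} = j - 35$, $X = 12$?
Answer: $- \frac{657}{23} \approx -28.565$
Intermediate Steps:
$L{\left(d,j \right)} = -41 + j$ ($L{\left(d,j \right)} = -6 + \left(j - 35\right) = -6 + \left(-35 + j\right) = -41 + j$)
$w = -1$ ($w = 7 - \left(\left(-3\right) \left(-1\right) + 5\right) = 7 - \left(3 + 5\right) = 7 - 8 = -1$)
$k{\left(B,V \right)} = \frac{-1 + V}{25 + V}$
$k{\left(22,21 \right)} + L{\left(-62,X \right)} = \frac{-1 + 21}{25 + 21} + \left(-41 + 12\right) = \frac{1}{46} \cdot 20 - 29 = \frac{10}{23} - 29 = - \frac{657}{23}$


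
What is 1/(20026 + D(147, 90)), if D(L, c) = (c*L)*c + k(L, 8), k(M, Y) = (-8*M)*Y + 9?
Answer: 1/1201327 ≈ 8.3241e-7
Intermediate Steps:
k(M, Y) = 9 - 8*M*Y (k(M, Y) = -8*M*Y + 9 = 9 - 8*M*Y)
D(L, c) = 9 - 64*L + L*c**2 (D(L, c) = (c*L)*c + (9 - 8*L*8) = (L*c)*c + (9 - 64*L) = L*c**2 + (9 - 64*L) = 9 - 64*L + L*c**2)
1/(20026 + D(147, 90)) = 1/(20026 + (9 - 64*147 + 147*90**2)) = 1/(20026 + (9 - 9408 + 147*8100)) = 1/(20026 + (9 - 9408 + 1190700)) = 1/(20026 + 1181301) = 1/1201327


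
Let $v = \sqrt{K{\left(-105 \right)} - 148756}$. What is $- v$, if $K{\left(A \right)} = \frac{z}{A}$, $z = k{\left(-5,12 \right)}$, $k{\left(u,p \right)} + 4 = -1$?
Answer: $- \frac{5 i \sqrt{2624055}}{21} \approx - 385.69 i$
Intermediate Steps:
$k{\left(u,p \right)} = -5$ ($k{\left(u,p \right)} = -4 - 1 = -5$)
$z = -5$
$K{\left(A \right)} = - \frac{5}{A}$
$v = \frac{5 i \sqrt{2624055}}{21}$ ($v = \sqrt{- \frac{5}{-105} - 148756} = \sqrt{\left(-5\right) \left(- \frac{1}{105}\right) - 148756} = \sqrt{\frac{1}{21} - 148756} = \sqrt{- \frac{3123875}{21}} = \frac{5 i \sqrt{2624055}}{21} \approx 385.69 i$)
$- v = - \frac{5 i \sqrt{2624055}}{21}$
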